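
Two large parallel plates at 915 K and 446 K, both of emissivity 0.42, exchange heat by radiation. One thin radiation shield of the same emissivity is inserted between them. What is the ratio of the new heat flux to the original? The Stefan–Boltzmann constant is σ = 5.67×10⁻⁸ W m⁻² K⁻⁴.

With N identical shields there are N+1 = 2 gaps in series, each with the same radiative resistance, so the flux falls to 1/(N+1) of its unshielded value.

ratio ≈ 0.500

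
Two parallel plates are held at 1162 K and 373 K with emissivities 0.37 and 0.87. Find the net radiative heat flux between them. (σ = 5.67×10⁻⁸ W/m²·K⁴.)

For two large parallel gray plates, q = σ(T₁⁴ − T₂⁴) / (1/ε₁ + 1/ε₂ − 1).
1/ε₁ + 1/ε₂ − 1 = 1/0.37 + 1/0.87 − 1 = 2.852.
T₁⁴ − T₂⁴ = 1.82×10^12 − 1.94×10^10 = 1.80×10^12 K⁴.
q = 5.67×10⁻⁸ × 1.80×10^12 / 2.852 = 35900 W/m².

q ≈ 35900 W/m²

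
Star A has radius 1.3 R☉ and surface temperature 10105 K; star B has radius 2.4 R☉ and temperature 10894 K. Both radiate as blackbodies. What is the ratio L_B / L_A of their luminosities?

L_B/L_A ≈ 4.60

L = 4πR²σT⁴ ∝ R²T⁴, so L_B/L_A = (2.4/1.3)² × (10894/10105)⁴ = 3.41 × 1.35 = 4.60.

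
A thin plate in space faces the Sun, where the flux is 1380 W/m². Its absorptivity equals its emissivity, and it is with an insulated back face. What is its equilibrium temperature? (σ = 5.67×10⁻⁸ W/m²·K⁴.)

Absorbed flux αS = emitted flux εσT⁴ (one radiating face); with α = ε, T = (S/σ)^(1/4).
T = (1380 / 5.67×10⁻⁸)^(1/4) = (2.43×10^10)^(1/4).
T = 395 K.

T ≈ 395 K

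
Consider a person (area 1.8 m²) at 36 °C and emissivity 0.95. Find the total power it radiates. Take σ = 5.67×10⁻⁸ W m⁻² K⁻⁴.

36 °C = 309 K.
Stefan–Boltzmann: P = εσAT⁴ = 0.95 × 5.67×10⁻⁸ × 1.80 × (309)⁴ = 0.95 × 5.67×10⁻⁸ × 1.80 × 9.12×10^9.
P = 884 W.

P ≈ 884 W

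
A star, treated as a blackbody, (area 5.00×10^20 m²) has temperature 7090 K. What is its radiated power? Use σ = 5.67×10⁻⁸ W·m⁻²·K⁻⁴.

P = σAT⁴ = 5.67×10⁻⁸ × 5.00×10^20 × (7090)⁴ = 5.67×10⁻⁸ × 5.00×10^20 × 2.53×10^15.
P = 7.16×10^28 W.

P ≈ 7.16×10^28 W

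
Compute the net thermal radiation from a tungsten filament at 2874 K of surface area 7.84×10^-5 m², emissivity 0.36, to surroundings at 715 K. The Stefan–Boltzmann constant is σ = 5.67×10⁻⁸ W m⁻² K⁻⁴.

Q = εσA(T⁴ − T_s⁴). T⁴ − T_s⁴ = (2874)⁴ − (715)⁴ = 6.82×10^13 − 2.61×10^11 = 6.80×10^13 K⁴.
Q = 0.36 × 5.67×10⁻⁸ × 7.84×10^-5 × 6.80×10^13 = 109 W.

Q ≈ 109 W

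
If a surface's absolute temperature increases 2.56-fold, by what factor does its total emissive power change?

factor ≈ 42.9

P ∝ T⁴, so the power scales as (2.56)⁴ = 42.9.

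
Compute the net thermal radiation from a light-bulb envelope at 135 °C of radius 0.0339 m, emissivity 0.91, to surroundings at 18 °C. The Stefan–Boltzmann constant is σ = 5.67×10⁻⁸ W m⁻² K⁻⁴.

A = 4πr² = 4π × (0.0339)² = 0.0144 m².
Convert: 135 °C = 408 K; 18 °C = 291 K.
Q = εσA(T⁴ − T_s⁴). T⁴ − T_s⁴ = (408)⁴ − (291)⁴ = 2.77×10^10 − 7.17×10^9 = 2.05×10^10 K⁴.
Q = 0.91 × 5.67×10⁻⁸ × 0.0144 × 2.05×10^10 = 15.3 W.

Q ≈ 15.3 W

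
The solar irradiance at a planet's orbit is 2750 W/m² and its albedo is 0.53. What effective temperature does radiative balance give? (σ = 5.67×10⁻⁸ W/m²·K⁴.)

Power absorbed = (1−a)S·πR²; power emitted = 4πR²σT⁴. Equating and cancelling πR²:
T = ((1−a)S / 4σ)^(1/4) = (1290 / (4 × 5.67×10⁻⁸))^(1/4) = (5.70×10^9)^(1/4).
T = 275 K.

T ≈ 275 K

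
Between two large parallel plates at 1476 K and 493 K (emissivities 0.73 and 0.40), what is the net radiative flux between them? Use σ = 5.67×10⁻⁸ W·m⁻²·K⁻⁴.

q ≈ 92600 W/m²

For two large parallel gray plates, q = σ(T₁⁴ − T₂⁴) / (1/ε₁ + 1/ε₂ − 1).
1/ε₁ + 1/ε₂ − 1 = 1/0.73 + 1/0.40 − 1 = 2.870.
T₁⁴ − T₂⁴ = 4.75×10^12 − 5.91×10^10 = 4.69×10^12 K⁴.
q = 5.67×10⁻⁸ × 4.69×10^12 / 2.870 = 92600 W/m².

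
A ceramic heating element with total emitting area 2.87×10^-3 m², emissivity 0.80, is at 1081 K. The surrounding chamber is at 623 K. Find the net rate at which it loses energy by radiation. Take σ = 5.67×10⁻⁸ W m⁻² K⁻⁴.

Q = εσA(T⁴ − T_s⁴). T⁴ − T_s⁴ = (1081)⁴ − (623)⁴ = 1.37×10^12 − 1.51×10^11 = 1.21×10^12 K⁴.
Q = 0.80 × 5.67×10⁻⁸ × 2.87×10^-3 × 1.21×10^12 = 158 W.

Q ≈ 158 W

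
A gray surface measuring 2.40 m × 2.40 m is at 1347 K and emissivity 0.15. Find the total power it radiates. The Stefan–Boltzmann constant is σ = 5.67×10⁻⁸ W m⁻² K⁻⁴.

P ≈ 1.61×10^5 W

A = 2.40 × 2.40 = 5.76 m².
P = εσAT⁴ = 0.15 × 5.67×10⁻⁸ × 5.76 × (1347)⁴ = 0.15 × 5.67×10⁻⁸ × 5.76 × 3.29×10^12.
P = 1.61×10^5 W.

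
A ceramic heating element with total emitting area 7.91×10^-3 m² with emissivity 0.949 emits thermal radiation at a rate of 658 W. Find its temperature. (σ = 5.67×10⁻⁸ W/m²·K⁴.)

T ≈ 1120 K

From P = εσAT⁴, T = (P / εσA)^(1/4) = (658 / (0.949 × 5.67×10⁻⁸ × 7.91×10^-3))^(1/4).
T = (1.55×10^12)^(1/4) = 1120 K.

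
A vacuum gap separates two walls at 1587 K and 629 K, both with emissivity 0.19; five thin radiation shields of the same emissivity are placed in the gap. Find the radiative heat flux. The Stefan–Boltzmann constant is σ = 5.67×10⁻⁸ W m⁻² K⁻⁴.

Each of the 6 gaps contributes resistance (2/ε − 1) = 2/0.19 − 1 = 9.526; total = 57.16.
q = σ(T₁⁴ − T₂⁴) / 57.16 = 5.67×10⁻⁸ × 6.19×10^12 / 57.16 = 6140 W/m².

q ≈ 6140 W/m²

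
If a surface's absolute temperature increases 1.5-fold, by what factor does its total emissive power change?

P ∝ T⁴, so the power scales as (1.5)⁴ = 5.06.

factor ≈ 5.06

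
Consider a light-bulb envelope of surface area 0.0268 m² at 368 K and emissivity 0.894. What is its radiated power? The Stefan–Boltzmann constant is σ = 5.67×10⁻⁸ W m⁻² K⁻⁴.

P ≈ 24.9 W

P = εσAT⁴ = 0.894 × 5.67×10⁻⁸ × 0.0268 × (368)⁴ = 0.894 × 5.67×10⁻⁸ × 0.0268 × 1.83×10^10.
P = 24.9 W.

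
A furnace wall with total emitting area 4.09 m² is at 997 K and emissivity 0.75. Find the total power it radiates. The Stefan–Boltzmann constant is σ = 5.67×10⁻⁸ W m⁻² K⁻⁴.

Stefan–Boltzmann: P = εσAT⁴ = 0.75 × 5.67×10⁻⁸ × 4.09 × (997)⁴ = 0.75 × 5.67×10⁻⁸ × 4.09 × 9.88×10^11.
P = 1.72×10^5 W.

P ≈ 1.72×10^5 W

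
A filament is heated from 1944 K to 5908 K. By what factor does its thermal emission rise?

ratio ≈ 85.3

P ∝ T⁴, so the ratio is (5908/1944)⁴ = (3.039)⁴ = 85.3.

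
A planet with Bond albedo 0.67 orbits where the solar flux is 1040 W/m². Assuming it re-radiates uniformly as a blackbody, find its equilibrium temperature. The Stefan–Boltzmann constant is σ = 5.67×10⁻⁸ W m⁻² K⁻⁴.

Power absorbed = (1−a)S·πR²; power emitted = 4πR²σT⁴. Equating and cancelling πR²:
T = ((1−a)S / 4σ)^(1/4) = (343 / (4 × 5.67×10⁻⁸))^(1/4) = (1.51×10^9)^(1/4).
T = 197 K.

T ≈ 197 K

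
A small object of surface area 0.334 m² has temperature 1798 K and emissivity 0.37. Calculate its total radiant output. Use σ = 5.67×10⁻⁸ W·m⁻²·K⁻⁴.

P ≈ 73200 W

P = εσAT⁴ = 0.37 × 5.67×10⁻⁸ × 0.334 × (1798)⁴ = 0.37 × 5.67×10⁻⁸ × 0.334 × 1.05×10^13.
P = 73200 W.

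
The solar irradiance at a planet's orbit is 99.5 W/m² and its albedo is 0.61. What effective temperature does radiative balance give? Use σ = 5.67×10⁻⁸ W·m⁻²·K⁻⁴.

Power absorbed = (1−a)S·πR²; power emitted = 4πR²σT⁴. Equating and cancelling πR²:
T = ((1−a)S / 4σ)^(1/4) = (38.8 / (4 × 5.67×10⁻⁸))^(1/4) = (1.71×10^8)^(1/4).
T = 114 K.

T ≈ 114 K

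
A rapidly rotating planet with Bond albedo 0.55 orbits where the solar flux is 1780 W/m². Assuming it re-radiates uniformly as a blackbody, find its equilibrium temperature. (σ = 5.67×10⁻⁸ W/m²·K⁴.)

Power absorbed = (1−a)S·πR²; power emitted = 4πR²σT⁴. Equating and cancelling πR²:
T = ((1−a)S / 4σ)^(1/4) = (801 / (4 × 5.67×10⁻⁸))^(1/4) = (3.53×10^9)^(1/4).
T = 244 K.

T ≈ 244 K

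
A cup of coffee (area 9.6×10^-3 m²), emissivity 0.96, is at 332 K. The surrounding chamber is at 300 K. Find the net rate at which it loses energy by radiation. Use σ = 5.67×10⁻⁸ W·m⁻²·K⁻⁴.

Q = εσA(T⁴ − T_s⁴). T⁴ − T_s⁴ = (332)⁴ − (300)⁴ = 1.21×10^10 − 8.10×10^9 = 4.05×10^9 K⁴.
Q = 0.96 × 5.67×10⁻⁸ × 9.60×10^-3 × 4.05×10^9 = 2.12 W.

Q ≈ 2.12 W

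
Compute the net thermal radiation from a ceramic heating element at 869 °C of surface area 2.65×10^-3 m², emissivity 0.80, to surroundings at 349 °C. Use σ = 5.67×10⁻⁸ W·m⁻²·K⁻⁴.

Convert: 869 °C = 1142 K; 349 °C = 622 K.
Q = εσA(T⁴ − T_s⁴). T⁴ − T_s⁴ = (1142)⁴ − (622)⁴ = 1.70×10^12 − 1.50×10^11 = 1.55×10^12 K⁴.
Q = 0.80 × 5.67×10⁻⁸ × 2.65×10^-3 × 1.55×10^12 = 186 W.

Q ≈ 186 W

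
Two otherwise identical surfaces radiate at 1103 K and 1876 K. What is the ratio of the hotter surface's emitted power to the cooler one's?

ratio ≈ 8.37

P ∝ T⁴, so the ratio is (1876/1103)⁴ = (1.701)⁴ = 8.37.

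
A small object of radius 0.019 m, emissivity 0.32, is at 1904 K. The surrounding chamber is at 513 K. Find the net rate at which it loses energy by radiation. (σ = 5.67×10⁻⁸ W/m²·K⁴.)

A = 4πr² = 4π × (0.019)² = 4.54×10^-3 m².
Q = εσA(T⁴ − T_s⁴). T⁴ − T_s⁴ = (1904)⁴ − (513)⁴ = 1.31×10^13 − 6.93×10^10 = 1.31×10^13 K⁴.
Q = 0.32 × 5.67×10⁻⁸ × 4.54×10^-3 × 1.31×10^13 = 1080 W.

Q ≈ 1080 W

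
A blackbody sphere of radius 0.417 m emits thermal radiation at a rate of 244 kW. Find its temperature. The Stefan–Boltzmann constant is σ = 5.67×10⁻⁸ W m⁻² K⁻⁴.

A = 4πr² = 4π × (0.417)² = 2.19 m².
From P = σAT⁴, T = (P / σA)^(1/4) = (2.44×10^5 / (5.67×10⁻⁸ × 2.19))^(1/4).
T = (1.97×10^12)^(1/4) = 1180 K.

T ≈ 1180 K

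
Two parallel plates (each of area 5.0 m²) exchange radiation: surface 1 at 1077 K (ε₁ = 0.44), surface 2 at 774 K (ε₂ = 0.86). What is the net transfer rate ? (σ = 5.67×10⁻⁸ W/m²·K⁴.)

For two large parallel gray plates, q = σ(T₁⁴ − T₂⁴) / (1/ε₁ + 1/ε₂ − 1).
1/ε₁ + 1/ε₂ − 1 = 1/0.44 + 1/0.86 − 1 = 2.436.
T₁⁴ − T₂⁴ = 1.35×10^12 − 3.59×10^11 = 9.87×10^11 K⁴.
q = 5.67×10⁻⁸ × 9.87×10^11 / 2.436 = 23000 W/m².
Q = q·A = 23000 × 5.0 = 1.15×10^5 W.

Q ≈ 1.15×10^5 W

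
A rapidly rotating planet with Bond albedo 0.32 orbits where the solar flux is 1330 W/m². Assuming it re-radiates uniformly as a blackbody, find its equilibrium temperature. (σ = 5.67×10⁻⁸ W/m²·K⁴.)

Power absorbed = (1−a)S·πR²; power emitted = 4πR²σT⁴. Equating and cancelling πR²:
T = ((1−a)S / 4σ)^(1/4) = (904 / (4 × 5.67×10⁻⁸))^(1/4) = (3.99×10^9)^(1/4).
T = 251 K.

T ≈ 251 K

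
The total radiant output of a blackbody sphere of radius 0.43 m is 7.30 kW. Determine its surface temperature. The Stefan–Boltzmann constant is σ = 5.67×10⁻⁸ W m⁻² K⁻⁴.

A = 4πr² = 4π × (0.43)² = 2.32 m².
From P = σAT⁴, T = (P / σA)^(1/4) = (7300 / (5.67×10⁻⁸ × 2.32))^(1/4).
T = (5.54×10^10)^(1/4) = 485 K.

T ≈ 485 K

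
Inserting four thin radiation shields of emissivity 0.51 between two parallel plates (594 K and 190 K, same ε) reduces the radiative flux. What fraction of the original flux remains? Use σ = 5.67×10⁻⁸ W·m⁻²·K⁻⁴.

ratio ≈ 0.200

With N identical shields there are N+1 = 5 gaps in series, each with the same radiative resistance, so the flux falls to 1/(N+1) of its unshielded value.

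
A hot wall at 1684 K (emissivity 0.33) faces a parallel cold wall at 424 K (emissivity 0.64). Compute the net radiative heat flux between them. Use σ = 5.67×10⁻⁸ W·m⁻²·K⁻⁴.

q ≈ 1.26×10^5 W/m²

For two large parallel gray plates, q = σ(T₁⁴ − T₂⁴) / (1/ε₁ + 1/ε₂ − 1).
1/ε₁ + 1/ε₂ − 1 = 1/0.33 + 1/0.64 − 1 = 3.593.
T₁⁴ − T₂⁴ = 8.04×10^12 − 3.23×10^10 = 8.01×10^12 K⁴.
q = 5.67×10⁻⁸ × 8.01×10^12 / 3.593 = 1.26×10^5 W/m².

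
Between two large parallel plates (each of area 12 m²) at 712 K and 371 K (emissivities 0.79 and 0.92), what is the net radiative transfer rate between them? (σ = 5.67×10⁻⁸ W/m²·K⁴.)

Q ≈ 1.20×10^5 W

For two large parallel gray plates, q = σ(T₁⁴ − T₂⁴) / (1/ε₁ + 1/ε₂ − 1).
1/ε₁ + 1/ε₂ − 1 = 1/0.79 + 1/0.92 − 1 = 1.353.
T₁⁴ − T₂⁴ = 2.57×10^11 − 1.89×10^10 = 2.38×10^11 K⁴.
q = 5.67×10⁻⁸ × 2.38×10^11 / 1.353 = 9980 W/m².
Q = q·A = 9980 × 12 = 1.20×10^5 W.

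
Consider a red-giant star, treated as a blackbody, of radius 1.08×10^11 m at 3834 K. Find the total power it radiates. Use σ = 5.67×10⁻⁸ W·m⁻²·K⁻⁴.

P ≈ 1.80×10^30 W

A = 4πr² = 4π × (1.08×10^11)² = 1.47×10^23 m².
P = σAT⁴ = 5.67×10⁻⁸ × 1.47×10^23 × (3834)⁴ = 5.67×10⁻⁸ × 1.47×10^23 × 2.16×10^14.
P = 1.80×10^30 W.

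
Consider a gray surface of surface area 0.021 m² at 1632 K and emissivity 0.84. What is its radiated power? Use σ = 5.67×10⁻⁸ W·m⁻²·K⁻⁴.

P = εσAT⁴ = 0.84 × 5.67×10⁻⁸ × 0.0210 × (1632)⁴ = 0.84 × 5.67×10⁻⁸ × 0.0210 × 7.09×10^12.
P = 7100 W.

P ≈ 7100 W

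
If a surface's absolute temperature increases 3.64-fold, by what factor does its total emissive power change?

P ∝ T⁴, so the power scales as (3.64)⁴ = 176.

factor ≈ 176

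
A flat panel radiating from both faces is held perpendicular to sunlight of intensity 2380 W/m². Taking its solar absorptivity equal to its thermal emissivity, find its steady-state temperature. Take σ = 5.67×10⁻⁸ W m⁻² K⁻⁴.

T ≈ 381 K

Absorbed flux αS = emitted flux 2εσT⁴ per unit area; with α = ε this gives T = (S/2σ)^(1/4).
T = (2380 / (2 × 5.67×10⁻⁸))^(1/4) = (2.10×10^10)^(1/4).
T = 381 K.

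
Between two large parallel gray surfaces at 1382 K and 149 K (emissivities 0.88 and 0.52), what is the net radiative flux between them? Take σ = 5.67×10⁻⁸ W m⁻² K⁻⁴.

For two large parallel gray plates, q = σ(T₁⁴ − T₂⁴) / (1/ε₁ + 1/ε₂ − 1).
1/ε₁ + 1/ε₂ − 1 = 1/0.88 + 1/0.52 − 1 = 2.059.
T₁⁴ − T₂⁴ = 3.65×10^12 − 4.93×10^8 = 3.65×10^12 K⁴.
q = 5.67×10⁻⁸ × 3.65×10^12 / 2.059 = 1.00×10^5 W/m².

q ≈ 1.00×10^5 W/m²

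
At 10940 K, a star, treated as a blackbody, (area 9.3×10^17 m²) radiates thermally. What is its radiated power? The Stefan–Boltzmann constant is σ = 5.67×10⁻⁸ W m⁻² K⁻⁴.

P ≈ 7.55×10^26 W

P = σAT⁴ = 5.67×10⁻⁸ × 9.30×10^17 × (10940)⁴ = 5.67×10⁻⁸ × 9.30×10^17 × 1.43×10^16.
P = 7.55×10^26 W.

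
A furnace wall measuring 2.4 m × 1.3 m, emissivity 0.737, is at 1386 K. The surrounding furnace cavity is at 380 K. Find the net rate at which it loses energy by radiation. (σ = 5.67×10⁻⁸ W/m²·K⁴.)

Q ≈ 4.78×10^5 W

A = 2.4 × 1.3 = 3.12 m².
Q = εσA(T⁴ − T_s⁴). T⁴ − T_s⁴ = (1386)⁴ − (380)⁴ = 3.69×10^12 − 2.09×10^10 = 3.67×10^12 K⁴.
Q = 0.737 × 5.67×10⁻⁸ × 3.12 × 3.67×10^12 = 4.78×10^5 W.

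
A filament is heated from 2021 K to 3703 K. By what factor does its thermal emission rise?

ratio ≈ 11.3

P ∝ T⁴, so the ratio is (3703/2021)⁴ = (1.832)⁴ = 11.3.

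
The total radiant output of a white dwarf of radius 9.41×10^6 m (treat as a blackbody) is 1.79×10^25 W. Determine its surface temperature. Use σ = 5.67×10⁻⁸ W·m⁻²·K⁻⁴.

A = 4πr² = 4π × (9.41×10^6)² = 1.11×10^15 m².
From P = σAT⁴, T = (P / σA)^(1/4) = (1.79×10^25 / (5.67×10⁻⁸ × 1.11×10^15))^(1/4).
T = (2.84×10^17)^(1/4) = 23100 K.

T ≈ 23100 K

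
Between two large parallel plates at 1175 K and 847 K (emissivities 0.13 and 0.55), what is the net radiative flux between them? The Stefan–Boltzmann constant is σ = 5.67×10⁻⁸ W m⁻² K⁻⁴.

q ≈ 9270 W/m²

For two large parallel gray plates, q = σ(T₁⁴ − T₂⁴) / (1/ε₁ + 1/ε₂ − 1).
1/ε₁ + 1/ε₂ − 1 = 1/0.13 + 1/0.55 − 1 = 8.510.
T₁⁴ − T₂⁴ = 1.91×10^12 − 5.15×10^11 = 1.39×10^12 K⁴.
q = 5.67×10⁻⁸ × 1.39×10^12 / 8.510 = 9270 W/m².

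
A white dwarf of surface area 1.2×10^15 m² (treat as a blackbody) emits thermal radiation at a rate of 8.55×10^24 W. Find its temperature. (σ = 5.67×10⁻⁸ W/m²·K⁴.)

T ≈ 18800 K

From P = σAT⁴, T = (P / σA)^(1/4) = (8.55×10^24 / (5.67×10⁻⁸ × 1.20×10^15))^(1/4).
T = (1.26×10^17)^(1/4) = 18800 K.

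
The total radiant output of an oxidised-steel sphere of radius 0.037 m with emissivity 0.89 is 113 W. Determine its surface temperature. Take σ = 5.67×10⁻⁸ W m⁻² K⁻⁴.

A = 4πr² = 4π × (0.037)² = 0.0172 m².
From P = εσAT⁴, T = (P / εσA)^(1/4) = (113 / (0.89 × 5.67×10⁻⁸ × 0.0172))^(1/4).
T = (1.30×10^11)^(1/4) = 601 K.

T ≈ 601 K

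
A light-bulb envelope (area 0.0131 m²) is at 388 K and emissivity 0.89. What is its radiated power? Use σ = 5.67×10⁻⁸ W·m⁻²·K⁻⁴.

Stefan–Boltzmann: P = εσAT⁴ = 0.89 × 5.67×10⁻⁸ × 0.0131 × (388)⁴ = 0.89 × 5.67×10⁻⁸ × 0.0131 × 2.27×10^10.
P = 15.0 W.

P ≈ 15.0 W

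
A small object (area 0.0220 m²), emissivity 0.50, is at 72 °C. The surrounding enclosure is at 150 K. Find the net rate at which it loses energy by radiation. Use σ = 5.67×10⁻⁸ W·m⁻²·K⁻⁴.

Convert: 72 °C = 345 K.
Q = εσA(T⁴ − T_s⁴). T⁴ − T_s⁴ = (345)⁴ − (150)⁴ = 1.42×10^10 − 5.06×10^8 = 1.37×10^10 K⁴.
Q = 0.50 × 5.67×10⁻⁸ × 0.0220 × 1.37×10^10 = 8.52 W.

Q ≈ 8.52 W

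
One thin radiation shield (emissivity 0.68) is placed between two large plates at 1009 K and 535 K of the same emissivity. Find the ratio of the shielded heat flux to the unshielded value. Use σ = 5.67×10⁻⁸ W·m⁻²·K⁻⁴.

ratio ≈ 0.500

With N identical shields there are N+1 = 2 gaps in series, each with the same radiative resistance, so the flux falls to 1/(N+1) of its unshielded value.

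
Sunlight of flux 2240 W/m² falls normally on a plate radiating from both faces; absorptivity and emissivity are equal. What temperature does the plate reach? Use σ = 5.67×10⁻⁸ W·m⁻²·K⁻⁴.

T ≈ 375 K

Absorbed flux αS = emitted flux 2εσT⁴ per unit area; with α = ε this gives T = (S/2σ)^(1/4).
T = (2240 / (2 × 5.67×10⁻⁸))^(1/4) = (1.98×10^10)^(1/4).
T = 375 K.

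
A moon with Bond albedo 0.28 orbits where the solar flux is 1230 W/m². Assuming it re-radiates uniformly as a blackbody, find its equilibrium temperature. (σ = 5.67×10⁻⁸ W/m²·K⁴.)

T ≈ 250 K

Power absorbed = (1−a)S·πR²; power emitted = 4πR²σT⁴. Equating and cancelling πR²:
T = ((1−a)S / 4σ)^(1/4) = (886 / (4 × 5.67×10⁻⁸))^(1/4) = (3.90×10^9)^(1/4).
T = 250 K.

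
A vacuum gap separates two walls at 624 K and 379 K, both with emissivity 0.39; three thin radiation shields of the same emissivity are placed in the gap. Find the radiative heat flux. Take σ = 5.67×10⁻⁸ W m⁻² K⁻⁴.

q ≈ 450 W/m²

Each of the 4 gaps contributes resistance (2/ε − 1) = 2/0.39 − 1 = 4.128; total = 16.51.
q = σ(T₁⁴ − T₂⁴) / 16.51 = 5.67×10⁻⁸ × 1.31×10^11 / 16.51 = 450 W/m².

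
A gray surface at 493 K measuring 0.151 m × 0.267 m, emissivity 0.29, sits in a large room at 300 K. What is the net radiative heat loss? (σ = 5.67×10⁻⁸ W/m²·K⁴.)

A = 0.151 × 0.267 = 0.0403 m².
Q = εσA(T⁴ − T_s⁴). T⁴ − T_s⁴ = (493)⁴ − (300)⁴ = 5.91×10^10 − 8.10×10^9 = 5.10×10^10 K⁴.
Q = 0.29 × 5.67×10⁻⁸ × 0.0403 × 5.10×10^10 = 33.8 W.

Q ≈ 33.8 W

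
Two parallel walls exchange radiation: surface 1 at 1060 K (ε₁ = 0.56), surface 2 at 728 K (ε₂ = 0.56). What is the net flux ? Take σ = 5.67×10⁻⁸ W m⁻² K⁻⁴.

q ≈ 21600 W/m²

For two large parallel gray plates, q = σ(T₁⁴ − T₂⁴) / (1/ε₁ + 1/ε₂ − 1).
1/ε₁ + 1/ε₂ − 1 = 1/0.56 + 1/0.56 − 1 = 2.571.
T₁⁴ − T₂⁴ = 1.26×10^12 − 2.81×10^11 = 9.82×10^11 K⁴.
q = 5.67×10⁻⁸ × 9.82×10^11 / 2.571 = 21600 W/m².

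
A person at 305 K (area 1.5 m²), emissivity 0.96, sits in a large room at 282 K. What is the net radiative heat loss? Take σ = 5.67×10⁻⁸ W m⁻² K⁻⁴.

Q ≈ 190 W

Q = εσA(T⁴ − T_s⁴). T⁴ − T_s⁴ = (305)⁴ − (282)⁴ = 8.65×10^9 − 6.32×10^9 = 2.33×10^9 K⁴.
Q = 0.96 × 5.67×10⁻⁸ × 1.50 × 2.33×10^9 = 190 W.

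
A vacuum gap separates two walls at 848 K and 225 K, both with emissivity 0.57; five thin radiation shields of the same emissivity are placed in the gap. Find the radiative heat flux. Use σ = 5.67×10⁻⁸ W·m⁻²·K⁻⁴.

q ≈ 1940 W/m²

Each of the 6 gaps contributes resistance (2/ε − 1) = 2/0.57 − 1 = 2.509; total = 15.05.
q = σ(T₁⁴ − T₂⁴) / 15.05 = 5.67×10⁻⁸ × 5.15×10^11 / 15.05 = 1940 W/m².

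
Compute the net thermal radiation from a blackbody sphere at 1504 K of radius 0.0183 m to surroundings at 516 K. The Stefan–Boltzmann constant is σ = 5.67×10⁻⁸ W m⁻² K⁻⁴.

Q ≈ 1200 W

A = 4πr² = 4π × (0.0183)² = 4.21×10^-3 m².
Q = σA(T⁴ − T_s⁴). T⁴ − T_s⁴ = (1504)⁴ − (516)⁴ = 5.12×10^12 − 7.09×10^10 = 5.05×10^12 K⁴.
Q = 5.67×10⁻⁸ × 4.21×10^-3 × 5.05×10^12 = 1200 W.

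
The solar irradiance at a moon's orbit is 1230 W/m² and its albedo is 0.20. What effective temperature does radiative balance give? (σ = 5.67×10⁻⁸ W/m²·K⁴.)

T ≈ 257 K

Power absorbed = (1−a)S·πR²; power emitted = 4πR²σT⁴. Equating and cancelling πR²:
T = ((1−a)S / 4σ)^(1/4) = (984 / (4 × 5.67×10⁻⁸))^(1/4) = (4.34×10^9)^(1/4).
T = 257 K.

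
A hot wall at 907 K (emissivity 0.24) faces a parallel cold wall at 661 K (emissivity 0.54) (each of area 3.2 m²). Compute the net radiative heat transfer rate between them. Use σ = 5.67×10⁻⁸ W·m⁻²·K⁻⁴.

Q ≈ 17600 W

For two large parallel gray plates, q = σ(T₁⁴ − T₂⁴) / (1/ε₁ + 1/ε₂ − 1).
1/ε₁ + 1/ε₂ − 1 = 1/0.24 + 1/0.54 − 1 = 5.019.
T₁⁴ − T₂⁴ = 6.77×10^11 − 1.91×10^11 = 4.86×10^11 K⁴.
q = 5.67×10⁻⁸ × 4.86×10^11 / 5.019 = 5490 W/m².
Q = q·A = 5490 × 3.2 = 17600 W.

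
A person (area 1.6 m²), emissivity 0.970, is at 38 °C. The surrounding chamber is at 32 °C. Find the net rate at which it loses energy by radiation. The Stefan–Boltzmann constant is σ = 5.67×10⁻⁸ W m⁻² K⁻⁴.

Convert: 38 °C = 311 K; 32 °C = 305 K.
Q = εσA(T⁴ − T_s⁴). T⁴ − T_s⁴ = (311)⁴ − (305)⁴ = 9.35×10^9 − 8.65×10^9 = 7.01×10^8 K⁴.
Q = 0.970 × 5.67×10⁻⁸ × 1.60 × 7.01×10^8 = 61.7 W.

Q ≈ 61.7 W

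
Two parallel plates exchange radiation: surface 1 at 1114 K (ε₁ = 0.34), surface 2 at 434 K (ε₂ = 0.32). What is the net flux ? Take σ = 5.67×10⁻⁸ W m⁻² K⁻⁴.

q ≈ 16800 W/m²

For two large parallel gray plates, q = σ(T₁⁴ − T₂⁴) / (1/ε₁ + 1/ε₂ − 1).
1/ε₁ + 1/ε₂ − 1 = 1/0.34 + 1/0.32 − 1 = 5.066.
T₁⁴ − T₂⁴ = 1.54×10^12 − 3.55×10^10 = 1.50×10^12 K⁴.
q = 5.67×10⁻⁸ × 1.50×10^12 / 5.066 = 16800 W/m².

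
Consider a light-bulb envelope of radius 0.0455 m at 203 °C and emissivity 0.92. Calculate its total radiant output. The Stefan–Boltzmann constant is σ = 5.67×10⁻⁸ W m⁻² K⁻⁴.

A = 4πr² = 4π × (0.0455)² = 0.0260 m².
203 °C = 476 K.
P = εσAT⁴ = 0.92 × 5.67×10⁻⁸ × 0.0260 × (476)⁴ = 0.92 × 5.67×10⁻⁸ × 0.0260 × 5.13×10^10.
P = 69.7 W.

P ≈ 69.7 W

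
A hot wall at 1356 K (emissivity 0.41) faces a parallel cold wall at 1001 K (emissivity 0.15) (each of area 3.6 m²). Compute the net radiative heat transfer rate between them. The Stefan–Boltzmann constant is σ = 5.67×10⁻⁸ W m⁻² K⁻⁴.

For two large parallel gray plates, q = σ(T₁⁴ − T₂⁴) / (1/ε₁ + 1/ε₂ − 1).
1/ε₁ + 1/ε₂ − 1 = 1/0.41 + 1/0.15 − 1 = 8.106.
T₁⁴ − T₂⁴ = 3.38×10^12 − 1.00×10^12 = 2.38×10^12 K⁴.
q = 5.67×10⁻⁸ × 2.38×10^12 / 8.106 = 16600 W/m².
Q = q·A = 16600 × 3.6 = 59900 W.

Q ≈ 59900 W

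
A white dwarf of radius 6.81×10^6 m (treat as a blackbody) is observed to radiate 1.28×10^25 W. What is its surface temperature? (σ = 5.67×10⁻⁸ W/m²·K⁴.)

T ≈ 24900 K

A = 4πr² = 4π × (6.81×10^6)² = 5.83×10^14 m².
From P = σAT⁴, T = (P / σA)^(1/4) = (1.28×10^25 / (5.67×10⁻⁸ × 5.83×10^14))^(1/4).
T = (3.87×10^17)^(1/4) = 24900 K.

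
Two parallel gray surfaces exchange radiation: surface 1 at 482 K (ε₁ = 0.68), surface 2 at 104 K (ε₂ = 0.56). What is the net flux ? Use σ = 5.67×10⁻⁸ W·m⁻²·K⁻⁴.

For two large parallel gray plates, q = σ(T₁⁴ − T₂⁴) / (1/ε₁ + 1/ε₂ − 1).
1/ε₁ + 1/ε₂ − 1 = 1/0.68 + 1/0.56 − 1 = 2.256.
T₁⁴ − T₂⁴ = 5.40×10^10 − 1.17×10^8 = 5.39×10^10 K⁴.
q = 5.67×10⁻⁸ × 5.39×10^10 / 2.256 = 1350 W/m².

q ≈ 1350 W/m²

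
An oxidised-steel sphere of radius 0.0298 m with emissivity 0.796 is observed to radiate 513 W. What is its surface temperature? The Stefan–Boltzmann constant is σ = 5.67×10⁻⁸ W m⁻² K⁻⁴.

A = 4πr² = 4π × (0.0298)² = 0.0112 m².
From P = εσAT⁴, T = (P / εσA)^(1/4) = (513 / (0.796 × 5.67×10⁻⁸ × 0.0112))^(1/4).
T = (1.02×10^12)^(1/4) = 1000 K.

T ≈ 1000 K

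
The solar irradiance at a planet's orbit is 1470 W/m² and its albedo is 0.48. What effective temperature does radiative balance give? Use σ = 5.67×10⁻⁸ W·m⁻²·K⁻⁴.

T ≈ 241 K

Power absorbed = (1−a)S·πR²; power emitted = 4πR²σT⁴. Equating and cancelling πR²:
T = ((1−a)S / 4σ)^(1/4) = (764 / (4 × 5.67×10⁻⁸))^(1/4) = (3.37×10^9)^(1/4).
T = 241 K.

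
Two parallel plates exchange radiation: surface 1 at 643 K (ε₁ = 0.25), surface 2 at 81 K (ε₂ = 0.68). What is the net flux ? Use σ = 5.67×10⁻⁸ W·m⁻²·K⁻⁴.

For two large parallel gray plates, q = σ(T₁⁴ − T₂⁴) / (1/ε₁ + 1/ε₂ − 1).
1/ε₁ + 1/ε₂ − 1 = 1/0.25 + 1/0.68 − 1 = 4.471.
T₁⁴ − T₂⁴ = 1.71×10^11 − 4.30×10^7 = 1.71×10^11 K⁴.
q = 5.67×10⁻⁸ × 1.71×10^11 / 4.471 = 2170 W/m².

q ≈ 2170 W/m²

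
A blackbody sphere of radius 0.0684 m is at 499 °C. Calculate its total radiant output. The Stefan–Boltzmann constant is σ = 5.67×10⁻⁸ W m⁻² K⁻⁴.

A = 4πr² = 4π × (0.0684)² = 0.0588 m².
499 °C = 772 K.
P = σAT⁴ = 5.67×10⁻⁸ × 0.0588 × (772)⁴ = 5.67×10⁻⁸ × 0.0588 × 3.55×10^11.
P = 1180 W.

P ≈ 1180 W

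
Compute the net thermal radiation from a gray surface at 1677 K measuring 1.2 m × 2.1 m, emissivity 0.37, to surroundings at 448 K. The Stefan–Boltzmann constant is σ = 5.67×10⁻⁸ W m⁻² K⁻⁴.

A = 1.2 × 2.1 = 2.52 m².
Q = εσA(T⁴ − T_s⁴). T⁴ − T_s⁴ = (1677)⁴ − (448)⁴ = 7.91×10^12 − 4.03×10^10 = 7.87×10^12 K⁴.
Q = 0.37 × 5.67×10⁻⁸ × 2.52 × 7.87×10^12 = 4.16×10^5 W.

Q ≈ 4.16×10^5 W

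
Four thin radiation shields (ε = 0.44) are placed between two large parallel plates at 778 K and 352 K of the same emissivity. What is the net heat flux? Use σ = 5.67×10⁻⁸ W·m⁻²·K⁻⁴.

q ≈ 1120 W/m²

Each of the 5 gaps contributes resistance (2/ε − 1) = 2/0.44 − 1 = 3.545; total = 17.73.
q = σ(T₁⁴ − T₂⁴) / 17.73 = 5.67×10⁻⁸ × 3.51×10^11 / 17.73 = 1120 W/m².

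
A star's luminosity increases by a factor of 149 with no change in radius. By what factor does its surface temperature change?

factor ≈ 3.49

P ∝ T⁴ ⇒ T ∝ P^(1/4), so T scales by (149)^(1/4) = 3.49.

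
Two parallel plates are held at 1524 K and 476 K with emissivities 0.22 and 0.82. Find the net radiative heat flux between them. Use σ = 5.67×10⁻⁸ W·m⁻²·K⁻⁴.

For two large parallel gray plates, q = σ(T₁⁴ − T₂⁴) / (1/ε₁ + 1/ε₂ − 1).
1/ε₁ + 1/ε₂ − 1 = 1/0.22 + 1/0.82 − 1 = 4.765.
T₁⁴ − T₂⁴ = 5.39×10^12 − 5.13×10^10 = 5.34×10^12 K⁴.
q = 5.67×10⁻⁸ × 5.34×10^12 / 4.765 = 63600 W/m².

q ≈ 63600 W/m²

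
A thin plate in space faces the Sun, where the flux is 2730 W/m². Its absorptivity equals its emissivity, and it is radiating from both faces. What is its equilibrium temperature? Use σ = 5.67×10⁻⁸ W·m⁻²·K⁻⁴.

T ≈ 394 K

Absorbed flux αS = emitted flux 2εσT⁴ per unit area; with α = ε this gives T = (S/2σ)^(1/4).
T = (2730 / (2 × 5.67×10⁻⁸))^(1/4) = (2.41×10^10)^(1/4).
T = 394 K.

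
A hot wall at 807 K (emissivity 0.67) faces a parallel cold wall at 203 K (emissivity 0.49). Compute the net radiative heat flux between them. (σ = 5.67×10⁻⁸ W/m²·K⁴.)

For two large parallel gray plates, q = σ(T₁⁴ − T₂⁴) / (1/ε₁ + 1/ε₂ − 1).
1/ε₁ + 1/ε₂ − 1 = 1/0.67 + 1/0.49 − 1 = 2.533.
T₁⁴ − T₂⁴ = 4.24×10^11 − 1.70×10^9 = 4.22×10^11 K⁴.
q = 5.67×10⁻⁸ × 4.22×10^11 / 2.533 = 9450 W/m².

q ≈ 9450 W/m²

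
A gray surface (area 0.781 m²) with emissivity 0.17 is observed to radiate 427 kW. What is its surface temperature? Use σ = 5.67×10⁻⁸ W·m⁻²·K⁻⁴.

T ≈ 2740 K

From P = εσAT⁴, T = (P / εσA)^(1/4) = (4.27×10^5 / (0.17 × 5.67×10⁻⁸ × 0.781))^(1/4).
T = (5.67×10^13)^(1/4) = 2740 K.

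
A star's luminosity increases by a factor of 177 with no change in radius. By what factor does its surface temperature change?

factor ≈ 3.65

P ∝ T⁴ ⇒ T ∝ P^(1/4), so T scales by (177)^(1/4) = 3.65.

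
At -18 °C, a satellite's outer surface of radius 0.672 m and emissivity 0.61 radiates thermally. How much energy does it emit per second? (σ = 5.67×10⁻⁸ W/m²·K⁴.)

A = 4πr² = 4π × (0.672)² = 5.67 m².
-18 °C = 255 K.
Stefan–Boltzmann: P = εσAT⁴ = 0.61 × 5.67×10⁻⁸ × 5.67 × (255)⁴ = 0.61 × 5.67×10⁻⁸ × 5.67 × 4.23×10^9.
P = 830 W.

P ≈ 830 W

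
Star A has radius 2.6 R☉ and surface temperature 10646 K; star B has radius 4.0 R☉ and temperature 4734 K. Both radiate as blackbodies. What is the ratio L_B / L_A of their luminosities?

L_B/L_A ≈ 0.0925

L = 4πR²σT⁴ ∝ R²T⁴, so L_B/L_A = (4.0/2.6)² × (4734/10646)⁴ = 2.37 × 0.0391 = 0.0925.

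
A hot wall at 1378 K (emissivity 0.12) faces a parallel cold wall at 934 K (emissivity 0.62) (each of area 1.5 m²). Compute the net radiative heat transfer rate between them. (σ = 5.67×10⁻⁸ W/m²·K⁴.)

Q ≈ 27000 W

For two large parallel gray plates, q = σ(T₁⁴ − T₂⁴) / (1/ε₁ + 1/ε₂ − 1).
1/ε₁ + 1/ε₂ − 1 = 1/0.12 + 1/0.62 − 1 = 8.946.
T₁⁴ − T₂⁴ = 3.61×10^12 − 7.61×10^11 = 2.84×10^12 K⁴.
q = 5.67×10⁻⁸ × 2.84×10^12 / 8.946 = 18000 W/m².
Q = q·A = 18000 × 1.5 = 27000 W.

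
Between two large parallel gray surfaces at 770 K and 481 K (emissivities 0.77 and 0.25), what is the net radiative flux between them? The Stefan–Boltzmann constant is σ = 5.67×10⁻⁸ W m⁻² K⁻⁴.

For two large parallel gray plates, q = σ(T₁⁴ − T₂⁴) / (1/ε₁ + 1/ε₂ − 1).
1/ε₁ + 1/ε₂ − 1 = 1/0.77 + 1/0.25 − 1 = 4.299.
T₁⁴ − T₂⁴ = 3.52×10^11 − 5.35×10^10 = 2.98×10^11 K⁴.
q = 5.67×10⁻⁸ × 2.98×10^11 / 4.299 = 3930 W/m².

q ≈ 3930 W/m²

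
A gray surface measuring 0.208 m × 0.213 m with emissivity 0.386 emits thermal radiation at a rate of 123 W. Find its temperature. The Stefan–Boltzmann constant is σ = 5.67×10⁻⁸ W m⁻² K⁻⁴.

T ≈ 597 K

A = 0.208 × 0.213 = 0.0443 m².
From P = εσAT⁴, T = (P / εσA)^(1/4) = (123 / (0.386 × 5.67×10⁻⁸ × 0.0443))^(1/4).
T = (1.27×10^11)^(1/4) = 597 K.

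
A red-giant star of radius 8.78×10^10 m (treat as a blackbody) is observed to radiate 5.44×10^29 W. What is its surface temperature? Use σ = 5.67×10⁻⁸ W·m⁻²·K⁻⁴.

T ≈ 3150 K

A = 4πr² = 4π × (8.78×10^10)² = 9.69×10^22 m².
From P = σAT⁴, T = (P / σA)^(1/4) = (5.44×10^29 / (5.67×10⁻⁸ × 9.69×10^22))^(1/4).
T = (9.90×10^13)^(1/4) = 3150 K.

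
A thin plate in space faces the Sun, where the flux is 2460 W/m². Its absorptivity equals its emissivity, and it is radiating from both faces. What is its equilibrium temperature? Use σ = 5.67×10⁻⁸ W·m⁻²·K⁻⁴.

T ≈ 384 K

Absorbed flux αS = emitted flux 2εσT⁴ per unit area; with α = ε this gives T = (S/2σ)^(1/4).
T = (2460 / (2 × 5.67×10⁻⁸))^(1/4) = (2.17×10^10)^(1/4).
T = 384 K.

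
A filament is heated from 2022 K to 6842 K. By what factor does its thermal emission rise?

ratio ≈ 131

P ∝ T⁴, so the ratio is (6842/2022)⁴ = (3.384)⁴ = 131.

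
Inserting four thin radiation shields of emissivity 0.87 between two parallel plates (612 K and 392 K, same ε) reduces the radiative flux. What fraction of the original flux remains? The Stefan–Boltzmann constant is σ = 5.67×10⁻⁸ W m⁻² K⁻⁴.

ratio ≈ 0.200

With N identical shields there are N+1 = 5 gaps in series, each with the same radiative resistance, so the flux falls to 1/(N+1) of its unshielded value.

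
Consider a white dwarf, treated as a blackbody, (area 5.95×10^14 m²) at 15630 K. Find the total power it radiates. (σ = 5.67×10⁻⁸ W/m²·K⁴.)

P = σAT⁴ = 5.67×10⁻⁸ × 5.95×10^14 × (15630)⁴ = 5.67×10⁻⁸ × 5.95×10^14 × 5.97×10^16.
P = 2.01×10^24 W.

P ≈ 2.01×10^24 W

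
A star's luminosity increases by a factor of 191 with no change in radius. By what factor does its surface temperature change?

factor ≈ 3.72

P ∝ T⁴ ⇒ T ∝ P^(1/4), so T scales by (191)^(1/4) = 3.72.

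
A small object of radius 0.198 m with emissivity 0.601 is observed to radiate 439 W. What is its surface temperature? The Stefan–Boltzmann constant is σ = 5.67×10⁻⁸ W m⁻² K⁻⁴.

A = 4πr² = 4π × (0.198)² = 0.493 m².
From P = εσAT⁴, T = (P / εσA)^(1/4) = (439 / (0.601 × 5.67×10⁻⁸ × 0.493))^(1/4).
T = (2.61×10^10)^(1/4) = 402 K.

T ≈ 402 K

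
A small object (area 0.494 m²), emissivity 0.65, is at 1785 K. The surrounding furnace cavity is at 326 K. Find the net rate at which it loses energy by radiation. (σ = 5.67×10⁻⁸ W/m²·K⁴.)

Q = εσA(T⁴ − T_s⁴). T⁴ − T_s⁴ = (1785)⁴ − (326)⁴ = 1.02×10^13 − 1.13×10^10 = 1.01×10^13 K⁴.
Q = 0.65 × 5.67×10⁻⁸ × 0.494 × 1.01×10^13 = 1.85×10^5 W.

Q ≈ 1.85×10^5 W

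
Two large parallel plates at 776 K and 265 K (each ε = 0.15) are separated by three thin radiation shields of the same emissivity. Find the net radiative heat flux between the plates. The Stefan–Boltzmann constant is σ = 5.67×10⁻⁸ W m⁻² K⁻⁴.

q ≈ 411 W/m²

Each of the 4 gaps contributes resistance (2/ε − 1) = 2/0.15 − 1 = 12.33; total = 49.33.
q = σ(T₁⁴ − T₂⁴) / 49.33 = 5.67×10⁻⁸ × 3.58×10^11 / 49.33 = 411 W/m².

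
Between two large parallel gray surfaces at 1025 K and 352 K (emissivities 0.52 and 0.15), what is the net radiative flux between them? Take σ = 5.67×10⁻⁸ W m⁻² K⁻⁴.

For two large parallel gray plates, q = σ(T₁⁴ − T₂⁴) / (1/ε₁ + 1/ε₂ − 1).
1/ε₁ + 1/ε₂ − 1 = 1/0.52 + 1/0.15 − 1 = 7.590.
T₁⁴ − T₂⁴ = 1.10×10^12 − 1.54×10^10 = 1.09×10^12 K⁴.
q = 5.67×10⁻⁸ × 1.09×10^12 / 7.590 = 8130 W/m².

q ≈ 8130 W/m²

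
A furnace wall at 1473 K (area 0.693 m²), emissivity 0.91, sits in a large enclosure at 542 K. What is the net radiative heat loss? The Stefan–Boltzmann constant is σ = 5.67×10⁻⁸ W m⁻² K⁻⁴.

Q = εσA(T⁴ − T_s⁴). T⁴ − T_s⁴ = (1473)⁴ − (542)⁴ = 4.71×10^12 − 8.63×10^10 = 4.62×10^12 K⁴.
Q = 0.91 × 5.67×10⁻⁸ × 0.693 × 4.62×10^12 = 1.65×10^5 W.

Q ≈ 1.65×10^5 W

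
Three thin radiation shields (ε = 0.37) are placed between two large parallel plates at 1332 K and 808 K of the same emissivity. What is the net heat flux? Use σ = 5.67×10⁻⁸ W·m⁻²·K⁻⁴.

Each of the 4 gaps contributes resistance (2/ε − 1) = 2/0.37 − 1 = 4.405; total = 17.62.
q = σ(T₁⁴ − T₂⁴) / 17.62 = 5.67×10⁻⁸ × 2.72×10^12 / 17.62 = 8760 W/m².

q ≈ 8760 W/m²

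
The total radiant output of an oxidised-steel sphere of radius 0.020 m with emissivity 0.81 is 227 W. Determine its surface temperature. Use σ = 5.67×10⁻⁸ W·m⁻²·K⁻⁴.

T ≈ 996 K

A = 4πr² = 4π × (0.020)² = 5.03×10^-3 m².
From P = εσAT⁴, T = (P / εσA)^(1/4) = (227 / (0.81 × 5.67×10⁻⁸ × 5.03×10^-3))^(1/4).
T = (9.83×10^11)^(1/4) = 996 K.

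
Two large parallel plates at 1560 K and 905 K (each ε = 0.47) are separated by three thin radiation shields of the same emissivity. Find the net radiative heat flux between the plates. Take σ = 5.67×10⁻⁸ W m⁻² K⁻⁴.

Each of the 4 gaps contributes resistance (2/ε − 1) = 2/0.47 − 1 = 3.255; total = 13.02.
q = σ(T₁⁴ − T₂⁴) / 13.02 = 5.67×10⁻⁸ × 5.25×10^12 / 13.02 = 22900 W/m².

q ≈ 22900 W/m²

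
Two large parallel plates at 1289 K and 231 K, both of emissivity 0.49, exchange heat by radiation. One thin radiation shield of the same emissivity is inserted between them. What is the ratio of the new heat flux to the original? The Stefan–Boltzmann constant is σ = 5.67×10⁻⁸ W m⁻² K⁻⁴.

With N identical shields there are N+1 = 2 gaps in series, each with the same radiative resistance, so the flux falls to 1/(N+1) of its unshielded value.

ratio ≈ 0.500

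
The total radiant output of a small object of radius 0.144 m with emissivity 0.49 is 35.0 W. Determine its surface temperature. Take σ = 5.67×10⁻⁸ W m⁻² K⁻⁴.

A = 4πr² = 4π × (0.144)² = 0.261 m².
From P = εσAT⁴, T = (P / εσA)^(1/4) = (35.0 / (0.49 × 5.67×10⁻⁸ × 0.261))^(1/4).
T = (4.83×10^9)^(1/4) = 264 K.

T ≈ 264 K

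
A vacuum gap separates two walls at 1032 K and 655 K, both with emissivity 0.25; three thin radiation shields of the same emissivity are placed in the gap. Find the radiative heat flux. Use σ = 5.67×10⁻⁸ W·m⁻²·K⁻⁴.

q ≈ 1920 W/m²

Each of the 4 gaps contributes resistance (2/ε − 1) = 2/0.25 − 1 = 7.000; total = 28.00.
q = σ(T₁⁴ − T₂⁴) / 28.00 = 5.67×10⁻⁸ × 9.50×10^11 / 28.00 = 1920 W/m².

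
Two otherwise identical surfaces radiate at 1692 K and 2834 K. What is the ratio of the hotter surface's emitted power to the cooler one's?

P ∝ T⁴, so the ratio is (2834/1692)⁴ = (1.675)⁴ = 7.87.

ratio ≈ 7.87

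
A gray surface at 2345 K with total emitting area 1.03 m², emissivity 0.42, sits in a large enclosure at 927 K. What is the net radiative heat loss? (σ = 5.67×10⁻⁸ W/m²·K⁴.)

Q = εσA(T⁴ − T_s⁴). T⁴ − T_s⁴ = (2345)⁴ − (927)⁴ = 3.02×10^13 − 7.38×10^11 = 2.95×10^13 K⁴.
Q = 0.42 × 5.67×10⁻⁸ × 1.03 × 2.95×10^13 = 7.24×10^5 W.

Q ≈ 7.24×10^5 W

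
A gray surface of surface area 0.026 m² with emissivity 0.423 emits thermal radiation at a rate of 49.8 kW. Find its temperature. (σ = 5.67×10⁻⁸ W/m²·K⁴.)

From P = εσAT⁴, T = (P / εσA)^(1/4) = (49800 / (0.423 × 5.67×10⁻⁸ × 0.0260))^(1/4).
T = (7.99×10^13)^(1/4) = 2990 K.

T ≈ 2990 K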